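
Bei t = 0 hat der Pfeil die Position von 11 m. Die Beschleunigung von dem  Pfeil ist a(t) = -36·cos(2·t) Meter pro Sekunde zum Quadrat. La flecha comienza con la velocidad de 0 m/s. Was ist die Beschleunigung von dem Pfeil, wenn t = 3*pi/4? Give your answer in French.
En utilisant a(t) = -36·cos(2·t) et en substituant t = 3*pi/4, nous trouvons a = 0.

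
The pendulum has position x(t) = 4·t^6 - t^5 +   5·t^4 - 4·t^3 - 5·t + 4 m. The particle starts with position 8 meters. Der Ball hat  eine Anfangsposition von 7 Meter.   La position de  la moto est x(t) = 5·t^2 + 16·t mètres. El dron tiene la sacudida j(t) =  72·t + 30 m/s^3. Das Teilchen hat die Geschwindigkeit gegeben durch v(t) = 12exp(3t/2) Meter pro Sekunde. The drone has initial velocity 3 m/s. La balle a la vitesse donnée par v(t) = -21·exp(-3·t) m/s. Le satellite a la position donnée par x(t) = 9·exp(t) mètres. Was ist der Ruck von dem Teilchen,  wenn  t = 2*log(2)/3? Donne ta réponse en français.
Pour résoudre ceci, nous devons prendre 2 dérivées de notre équation de la vitesse v(t) = 12·exp(3·t/2). La dérivée de la vitesse donne l'accélération: a(t) = 18·exp(3·t/2). En prenant d/dt de a(t), nous trouvons j(t) = 27·exp(3·t/2). De l'équation du jerk j(t) = 27·exp(3·t/2), nous substituons t = 2*log(2)/3 pour obtenir j = 54.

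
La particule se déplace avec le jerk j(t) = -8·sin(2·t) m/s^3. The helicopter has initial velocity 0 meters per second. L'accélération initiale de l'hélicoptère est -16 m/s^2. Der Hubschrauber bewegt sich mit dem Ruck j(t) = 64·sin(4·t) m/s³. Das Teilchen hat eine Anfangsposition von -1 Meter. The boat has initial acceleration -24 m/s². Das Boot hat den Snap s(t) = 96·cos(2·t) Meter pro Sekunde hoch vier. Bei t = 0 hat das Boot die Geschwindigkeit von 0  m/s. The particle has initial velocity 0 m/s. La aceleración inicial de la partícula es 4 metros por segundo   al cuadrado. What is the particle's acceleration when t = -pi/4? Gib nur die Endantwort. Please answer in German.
Die Antwort ist 0.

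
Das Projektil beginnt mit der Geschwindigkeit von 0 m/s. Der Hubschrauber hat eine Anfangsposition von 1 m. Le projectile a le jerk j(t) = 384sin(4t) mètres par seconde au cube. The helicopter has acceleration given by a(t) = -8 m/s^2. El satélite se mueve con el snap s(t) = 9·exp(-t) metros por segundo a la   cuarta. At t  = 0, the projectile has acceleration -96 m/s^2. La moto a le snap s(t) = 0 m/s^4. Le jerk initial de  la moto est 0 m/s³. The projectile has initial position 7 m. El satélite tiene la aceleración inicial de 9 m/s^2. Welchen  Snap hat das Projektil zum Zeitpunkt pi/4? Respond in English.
Starting from jerk j(t) = 384·sin(4·t), we take 1 derivative. The derivative of jerk gives snap: s(t) = 1536·cos(4·t). We have snap s(t) = 1536·cos(4·t). Substituting t = pi/4: s(pi/4) = -1536.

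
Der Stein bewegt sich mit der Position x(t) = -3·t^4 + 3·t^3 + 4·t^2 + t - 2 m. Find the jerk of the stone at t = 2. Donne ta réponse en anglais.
Starting from position x(t) = -3·t^4 + 3·t^3 + 4·t^2 + t - 2, we take 3 derivatives. Taking d/dt of x(t), we find v(t) = -12·t^3 + 9·t^2 + 8·t + 1. Differentiating velocity, we get acceleration: a(t) = -36·t^2 + 18·t + 8. Differentiating acceleration, we get jerk: j(t) = 18 - 72·t. Using j(t) = 18 - 72·t and substituting t = 2, we find j = -126.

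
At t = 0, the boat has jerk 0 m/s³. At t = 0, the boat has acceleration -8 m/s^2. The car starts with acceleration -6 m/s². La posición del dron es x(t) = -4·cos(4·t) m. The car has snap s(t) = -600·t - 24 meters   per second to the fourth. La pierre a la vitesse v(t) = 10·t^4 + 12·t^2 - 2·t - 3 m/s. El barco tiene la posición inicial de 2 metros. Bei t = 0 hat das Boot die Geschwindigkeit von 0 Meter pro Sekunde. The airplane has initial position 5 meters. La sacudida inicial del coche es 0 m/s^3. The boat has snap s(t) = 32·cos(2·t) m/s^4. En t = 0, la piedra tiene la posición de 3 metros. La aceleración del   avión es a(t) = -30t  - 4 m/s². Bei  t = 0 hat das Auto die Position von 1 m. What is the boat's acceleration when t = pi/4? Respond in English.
To find the answer, we compute 2 integrals of s(t) = 32·cos(2·t). Integrating snap and using the initial condition j(0) = 0, we get j(t) = 16·sin(2·t). Integrating jerk and using the initial condition a(0) = -8, we get a(t) = -8·cos(2·t). We have acceleration a(t) = -8·cos(2·t). Substituting t = pi/4: a(pi/4) = 0.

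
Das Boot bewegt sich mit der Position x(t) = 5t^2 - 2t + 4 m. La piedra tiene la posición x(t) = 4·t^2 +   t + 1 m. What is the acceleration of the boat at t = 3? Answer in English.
To solve this, we need to take 2 derivatives of our position equation x(t) = 5·t^2 - 2·t + 4. Taking d/dt of x(t), we find v(t) = 10·t - 2. Differentiating velocity, we get acceleration: a(t) = 10. We have acceleration a(t) = 10. Substituting t = 3: a(3) = 10.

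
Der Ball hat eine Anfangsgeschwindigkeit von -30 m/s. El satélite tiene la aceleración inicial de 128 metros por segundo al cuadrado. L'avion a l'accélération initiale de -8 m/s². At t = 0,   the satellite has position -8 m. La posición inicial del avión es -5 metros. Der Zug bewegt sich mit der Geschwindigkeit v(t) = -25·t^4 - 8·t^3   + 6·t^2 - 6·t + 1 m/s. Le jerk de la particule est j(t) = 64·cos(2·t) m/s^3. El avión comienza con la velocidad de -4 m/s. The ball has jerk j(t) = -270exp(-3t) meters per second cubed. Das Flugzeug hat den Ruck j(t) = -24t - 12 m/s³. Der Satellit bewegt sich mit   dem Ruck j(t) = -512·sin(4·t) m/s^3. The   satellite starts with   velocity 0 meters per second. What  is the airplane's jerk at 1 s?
From the given jerk equation j(t) = -24·t - 12, we substitute t = 1 to get j = -36.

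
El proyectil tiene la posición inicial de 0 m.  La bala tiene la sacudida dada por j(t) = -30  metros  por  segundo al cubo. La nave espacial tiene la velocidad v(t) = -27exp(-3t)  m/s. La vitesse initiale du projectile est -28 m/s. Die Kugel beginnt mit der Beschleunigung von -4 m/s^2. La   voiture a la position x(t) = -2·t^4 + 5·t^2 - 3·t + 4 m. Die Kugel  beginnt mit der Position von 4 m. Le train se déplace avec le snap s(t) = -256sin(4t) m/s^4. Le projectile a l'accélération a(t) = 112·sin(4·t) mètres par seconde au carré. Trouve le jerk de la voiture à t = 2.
En partant de la position x(t) = -2·t^4 + 5·t^2 - 3·t + 4, nous prenons 3 dérivées. En prenant d/dt de x(t), nous trouvons v(t) = -8·t^3 + 10·t - 3. En dérivant la vitesse, nous obtenons l'accélération: a(t) = 10 - 24·t^2. La dérivée de l'accélération donne le jerk: j(t) = -48·t. En utilisant j(t) = -48·t et en substituant t = 2, nous trouvons j = -96.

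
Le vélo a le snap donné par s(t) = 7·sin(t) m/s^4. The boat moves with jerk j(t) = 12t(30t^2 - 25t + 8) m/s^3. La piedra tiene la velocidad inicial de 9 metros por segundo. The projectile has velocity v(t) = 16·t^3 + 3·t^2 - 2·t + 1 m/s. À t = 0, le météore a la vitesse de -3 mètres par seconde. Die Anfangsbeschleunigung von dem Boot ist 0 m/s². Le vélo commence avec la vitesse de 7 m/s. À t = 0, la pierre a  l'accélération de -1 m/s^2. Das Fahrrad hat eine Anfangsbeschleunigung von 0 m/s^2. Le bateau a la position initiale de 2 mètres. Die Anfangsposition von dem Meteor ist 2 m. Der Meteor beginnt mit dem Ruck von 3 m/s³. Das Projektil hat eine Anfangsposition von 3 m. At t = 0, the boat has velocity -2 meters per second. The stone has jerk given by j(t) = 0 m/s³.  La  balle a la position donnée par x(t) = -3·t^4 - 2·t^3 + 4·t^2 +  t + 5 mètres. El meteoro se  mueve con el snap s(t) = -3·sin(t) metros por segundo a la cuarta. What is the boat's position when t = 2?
Starting from jerk j(t) = 12·t·(30·t^2 - 25·t + 8), we take 3 integrals. Finding the integral of j(t) and using a(0) = 0: a(t) = t^2·(90·t^2 - 100·t + 48). Integrating acceleration and using the initial condition v(0) = -2, we get v(t) = 18·t^5 - 25·t^4 + 16·t^3 - 2. Finding the integral of v(t) and using x(0) = 2: x(t) = 3·t^6 - 5·t^5 + 4·t^4 - 2·t + 2. Using x(t) = 3·t^6 - 5·t^5 + 4·t^4 - 2·t + 2 and substituting t = 2, we find x = 94.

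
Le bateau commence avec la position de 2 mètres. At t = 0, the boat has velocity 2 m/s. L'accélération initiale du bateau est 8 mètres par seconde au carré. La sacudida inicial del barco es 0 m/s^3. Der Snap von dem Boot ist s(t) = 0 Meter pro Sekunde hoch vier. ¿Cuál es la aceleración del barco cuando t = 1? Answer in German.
Wir müssen das Integral unserer Gleichung für den Snap s(t) = 0 2-mal finden. Die Stammfunktion von dem Snap, mit j(0) = 0, ergibt den Ruck: j(t) = 0. Durch Integration von dem Ruck und Verwendung der Anfangsbedingung a(0) = 8, erhalten wir a(t) = 8. Mit a(t) = 8 und Einsetzen von t = 1, finden wir a = 8.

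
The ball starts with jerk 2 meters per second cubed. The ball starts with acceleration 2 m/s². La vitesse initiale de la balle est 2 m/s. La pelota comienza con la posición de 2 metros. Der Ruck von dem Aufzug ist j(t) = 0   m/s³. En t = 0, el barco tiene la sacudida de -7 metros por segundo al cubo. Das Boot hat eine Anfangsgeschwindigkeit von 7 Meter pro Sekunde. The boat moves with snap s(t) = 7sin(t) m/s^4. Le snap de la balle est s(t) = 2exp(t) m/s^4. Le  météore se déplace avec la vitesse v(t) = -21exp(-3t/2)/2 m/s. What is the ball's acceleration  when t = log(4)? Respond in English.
We must find the integral of our snap equation s(t) = 2·exp(t) 2 times. Taking ∫s(t)dt and applying j(0) = 2, we find j(t) = 2·exp(t). Integrating jerk and using the initial condition a(0) = 2, we get a(t) = 2·exp(t). We have acceleration a(t) = 2·exp(t). Substituting t = log(4): a(log(4)) = 8.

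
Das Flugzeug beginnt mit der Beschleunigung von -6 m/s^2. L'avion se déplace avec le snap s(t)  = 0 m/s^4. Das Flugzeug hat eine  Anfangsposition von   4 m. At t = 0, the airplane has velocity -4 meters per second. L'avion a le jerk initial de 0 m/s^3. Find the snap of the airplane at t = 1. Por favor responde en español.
De la ecuación del snap s(t) = 0, sustituimos t = 1 para obtener s = 0.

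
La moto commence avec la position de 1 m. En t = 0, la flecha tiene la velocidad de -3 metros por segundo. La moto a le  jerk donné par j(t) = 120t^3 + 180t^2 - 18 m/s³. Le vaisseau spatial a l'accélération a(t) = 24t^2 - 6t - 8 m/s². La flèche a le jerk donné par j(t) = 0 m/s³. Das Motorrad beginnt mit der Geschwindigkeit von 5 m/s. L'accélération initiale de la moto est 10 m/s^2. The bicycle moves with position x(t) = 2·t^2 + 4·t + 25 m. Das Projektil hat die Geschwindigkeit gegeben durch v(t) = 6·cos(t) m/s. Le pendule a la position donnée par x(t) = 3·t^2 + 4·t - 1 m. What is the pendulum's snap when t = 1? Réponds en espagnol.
Partiendo de la posición x(t) = 3·t^2 + 4·t - 1, tomamos 4 derivadas. Tomando d/dt de x(t), encontramos v(t) = 6·t + 4. Derivando la velocidad, obtenemos la aceleración: a(t) = 6. Derivando la aceleración, obtenemos la sacudida: j(t) = 0. La derivada de la sacudida da el snap: s(t) = 0. Usando s(t) = 0 y sustituyendo t = 1, encontramos s = 0.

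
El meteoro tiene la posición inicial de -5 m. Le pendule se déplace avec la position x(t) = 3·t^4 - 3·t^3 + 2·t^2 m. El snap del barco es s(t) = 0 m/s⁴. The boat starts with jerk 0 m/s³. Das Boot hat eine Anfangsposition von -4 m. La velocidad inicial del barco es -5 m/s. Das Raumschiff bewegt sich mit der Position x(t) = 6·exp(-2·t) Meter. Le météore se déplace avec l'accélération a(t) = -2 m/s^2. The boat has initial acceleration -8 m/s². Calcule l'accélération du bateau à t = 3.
Nous devons intégrer notre équation du snap s(t) = 0 2 fois. En prenant ∫s(t)dt et en appliquant j(0) = 0, nous trouvons j(t) = 0. En intégrant le jerk et en utilisant la condition initiale a(0) = -8, nous obtenons a(t) = -8. En utilisant a(t) = -8 et en substituant t = 3, nous trouvons a = -8.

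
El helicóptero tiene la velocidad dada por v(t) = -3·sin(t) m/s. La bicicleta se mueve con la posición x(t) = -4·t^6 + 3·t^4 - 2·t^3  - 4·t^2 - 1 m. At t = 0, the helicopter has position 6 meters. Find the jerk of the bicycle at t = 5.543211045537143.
To solve this, we need to take 3 derivatives of our position equation x(t) = -4·t^6 + 3·t^4 - 2·t^3 - 4·t^2 - 1. Differentiating position, we get velocity: v(t) = -24·t^5 + 12·t^3 - 6·t^2 - 8·t. Taking d/dt of v(t), we find a(t) = -120·t^4 + 36·t^2 - 12·t - 8. Taking d/dt of a(t), we find j(t) = -480·t^3 + 72·t - 12. We have jerk j(t) = -480·t^3 + 72·t - 12. Substituting t = 5.543211045537143: j(5.543211045537143) = -81369.9888564579.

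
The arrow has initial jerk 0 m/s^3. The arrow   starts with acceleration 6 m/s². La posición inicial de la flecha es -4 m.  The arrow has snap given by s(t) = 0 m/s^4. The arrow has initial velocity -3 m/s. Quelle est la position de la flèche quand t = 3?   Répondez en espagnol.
Partiendo del snap s(t) = 0, tomamos 4 antiderivadas. Tomando ∫s(t)dt y aplicando j(0) = 0, encontramos j(t) = 0. La antiderivada de la sacudida, con a(0) = 6, da la aceleración: a(t) = 6. Tomando ∫a(t)dt y aplicando v(0) = -3, encontramos v(t) = 6·t - 3. La integral de la velocidad es la posición. Usando x(0) = -4, obtenemos x(t) = 3·t^2 - 3·t - 4. Usando x(t) = 3·t^2 - 3·t - 4 y sustituyendo t = 3, encontramos x = 14.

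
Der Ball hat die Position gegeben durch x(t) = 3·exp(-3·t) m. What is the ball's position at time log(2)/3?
Using x(t) = 3·exp(-3·t) and substituting t = log(2)/3, we find x = 3/2.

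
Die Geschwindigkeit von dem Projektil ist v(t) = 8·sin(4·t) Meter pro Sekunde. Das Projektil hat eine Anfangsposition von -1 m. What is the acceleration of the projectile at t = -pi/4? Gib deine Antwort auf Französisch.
Pour résoudre ceci, nous devons prendre 1 dérivée de notre équation de la vitesse v(t) = 8·sin(4·t). En dérivant la vitesse, nous obtenons l'accélération: a(t) = 32·cos(4·t). Nous avons l'accélération a(t) = 32·cos(4·t). En substituant t = -pi/4: a(-pi/4) = -32.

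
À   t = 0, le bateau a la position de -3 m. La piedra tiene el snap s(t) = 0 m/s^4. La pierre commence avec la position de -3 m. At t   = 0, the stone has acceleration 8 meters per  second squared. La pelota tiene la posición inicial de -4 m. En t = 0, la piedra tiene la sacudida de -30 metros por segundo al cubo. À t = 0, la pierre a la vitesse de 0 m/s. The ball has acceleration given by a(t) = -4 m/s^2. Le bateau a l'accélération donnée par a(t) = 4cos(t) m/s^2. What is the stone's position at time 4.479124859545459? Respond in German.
Wir müssen unsere Gleichung für den Snap s(t) = 0 4-mal integrieren. Mit ∫s(t)dt und Anwendung von j(0) = -30, finden wir j(t) = -30. Durch Integration von dem Ruck und Verwendung der Anfangsbedingung a(0) = 8, erhalten wir a(t) = 8 - 30·t. Das Integral von der Beschleunigung, mit v(0) = 0, ergibt die Geschwindigkeit: v(t) = t·(8 - 15·t). Durch Integration von der Geschwindigkeit und Verwendung der Anfangsbedingung x(0) = -3, erhalten wir x(t) = -5·t^3 + 4·t^2 - 3. Wir haben die Position x(t) = -5·t^3 + 4·t^2 - 3. Durch Einsetzen von t = 4.479124859545459: x(4.479124859545459) = -372.063307148893.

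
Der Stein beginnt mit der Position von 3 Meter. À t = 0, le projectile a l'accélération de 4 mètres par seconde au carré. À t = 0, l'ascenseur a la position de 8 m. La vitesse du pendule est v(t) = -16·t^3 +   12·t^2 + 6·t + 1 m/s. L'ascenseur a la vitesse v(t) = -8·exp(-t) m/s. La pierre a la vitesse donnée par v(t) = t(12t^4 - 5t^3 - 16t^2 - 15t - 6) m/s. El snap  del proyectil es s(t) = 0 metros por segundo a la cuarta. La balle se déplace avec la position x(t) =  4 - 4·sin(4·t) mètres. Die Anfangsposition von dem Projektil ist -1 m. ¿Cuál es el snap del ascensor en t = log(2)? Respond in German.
Ausgehend von der Geschwindigkeit v(t) = -8·exp(-t), nehmen wir 3 Ableitungen. Mit d/dt von v(t) finden wir a(t) = 8·exp(-t). Durch Ableiten von der Beschleunigung erhalten wir den Ruck: j(t) = -8·exp(-t). Die Ableitung von dem Ruck ergibt den Snap: s(t) = 8·exp(-t). Aus der Gleichung für den Snap s(t) = 8·exp(-t), setzen wir t = log(2) ein und erhalten s = 4.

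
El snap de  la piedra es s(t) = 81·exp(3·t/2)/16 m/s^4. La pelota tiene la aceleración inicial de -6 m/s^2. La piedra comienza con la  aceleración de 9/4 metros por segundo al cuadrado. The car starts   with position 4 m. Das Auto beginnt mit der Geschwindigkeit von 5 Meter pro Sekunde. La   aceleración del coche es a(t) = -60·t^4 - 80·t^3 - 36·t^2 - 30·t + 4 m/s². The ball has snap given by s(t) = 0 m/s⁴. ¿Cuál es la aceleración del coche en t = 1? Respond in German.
Aus der Gleichung für die Beschleunigung a(t) = -60·t^4 - 80·t^3 - 36·t^2 - 30·t + 4, setzen wir t = 1 ein und erhalten a = -202.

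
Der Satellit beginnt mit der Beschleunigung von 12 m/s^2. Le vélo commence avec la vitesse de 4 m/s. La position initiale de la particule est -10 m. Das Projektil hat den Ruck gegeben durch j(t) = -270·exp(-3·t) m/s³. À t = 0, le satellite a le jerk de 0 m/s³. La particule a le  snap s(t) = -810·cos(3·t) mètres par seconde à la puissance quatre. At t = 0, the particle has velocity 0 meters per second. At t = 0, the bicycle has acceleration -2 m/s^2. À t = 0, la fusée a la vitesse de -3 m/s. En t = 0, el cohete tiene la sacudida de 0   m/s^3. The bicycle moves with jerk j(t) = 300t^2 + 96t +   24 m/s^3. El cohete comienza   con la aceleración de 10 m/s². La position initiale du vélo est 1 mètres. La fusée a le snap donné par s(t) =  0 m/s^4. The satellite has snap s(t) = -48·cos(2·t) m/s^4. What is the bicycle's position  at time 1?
We need to integrate our jerk equation j(t) = 300·t^2 + 96·t + 24 3 times. Integrating jerk and using the initial condition a(0) = -2, we get a(t) = 100·t^3 + 48·t^2 + 24·t - 2. Taking ∫a(t)dt and applying v(0) = 4, we find v(t) = 25·t^4 + 16·t^3 + 12·t^2 - 2·t + 4. The antiderivative of velocity is position. Using x(0) = 1, we get x(t) = 5·t^5 + 4·t^4 + 4·t^3 - t^2 + 4·t + 1. Using x(t) = 5·t^5 + 4·t^4 + 4·t^3 - t^2 + 4·t + 1 and substituting t = 1, we find x = 17.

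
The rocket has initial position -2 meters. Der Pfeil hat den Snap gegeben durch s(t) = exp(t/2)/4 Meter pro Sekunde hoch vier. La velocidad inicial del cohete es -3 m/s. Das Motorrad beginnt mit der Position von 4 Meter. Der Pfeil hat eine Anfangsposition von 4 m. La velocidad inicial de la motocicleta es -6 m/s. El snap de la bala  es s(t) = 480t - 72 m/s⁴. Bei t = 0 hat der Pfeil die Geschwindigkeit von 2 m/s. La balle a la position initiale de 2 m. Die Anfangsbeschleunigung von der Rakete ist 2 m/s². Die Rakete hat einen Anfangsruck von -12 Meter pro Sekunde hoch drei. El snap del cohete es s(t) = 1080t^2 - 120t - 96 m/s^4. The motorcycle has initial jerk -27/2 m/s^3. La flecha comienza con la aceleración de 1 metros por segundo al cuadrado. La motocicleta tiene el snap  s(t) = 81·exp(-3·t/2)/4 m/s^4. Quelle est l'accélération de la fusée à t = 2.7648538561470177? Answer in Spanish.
Partiendo del snap s(t) = 1080·t^2 - 120·t - 96, tomamos 2 antiderivadas. Tomando ∫s(t)dt y aplicando j(0) = -12, encontramos j(t) = 360·t^3 - 60·t^2 - 96·t - 12. La antiderivada de la sacudida es la aceleración. Usando a(0) = 2, obtenemos a(t) = 90·t^4 - 20·t^3 - 48·t^2 - 12·t + 2. Usando a(t) = 90·t^4 - 20·t^3 - 48·t^2 - 12·t + 2 y sustituyendo t = 2.7648538561470177, encontramos a = 4438.51563942225.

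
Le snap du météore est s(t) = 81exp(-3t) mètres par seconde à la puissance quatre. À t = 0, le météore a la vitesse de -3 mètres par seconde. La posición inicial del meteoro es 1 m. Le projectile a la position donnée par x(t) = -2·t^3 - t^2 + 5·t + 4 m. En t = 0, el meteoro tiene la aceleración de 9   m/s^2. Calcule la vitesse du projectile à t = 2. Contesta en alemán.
Um dies zu lösen, müssen wir 1 Ableitung unserer Gleichung für die Position x(t) = -2·t^3 - t^2 + 5·t + 4 nehmen. Die Ableitung von der Position ergibt die Geschwindigkeit: v(t) = -6·t^2 - 2·t + 5. Mit v(t) = -6·t^2 - 2·t + 5 und Einsetzen von t = 2, finden wir v = -23.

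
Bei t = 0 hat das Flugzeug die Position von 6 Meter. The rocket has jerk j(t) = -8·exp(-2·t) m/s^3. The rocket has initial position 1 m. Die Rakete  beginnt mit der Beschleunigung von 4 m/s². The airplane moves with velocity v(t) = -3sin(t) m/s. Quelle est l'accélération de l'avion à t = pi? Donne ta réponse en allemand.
Wir müssen unsere Gleichung für die Geschwindigkeit v(t) = -3·sin(t) 1-mal ableiten. Die Ableitung von der Geschwindigkeit ergibt die Beschleunigung: a(t) = -3·cos(t). Wir haben die Beschleunigung a(t) = -3·cos(t). Durch Einsetzen von t = pi: a(pi) = 3.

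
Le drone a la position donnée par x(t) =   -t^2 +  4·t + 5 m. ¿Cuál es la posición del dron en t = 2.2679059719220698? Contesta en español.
De la ecuación de la posición x(t) = -t^2 + 4·t + 5, sustituimos t = 2.2679059719220698 para obtener x = 8.92822639020849.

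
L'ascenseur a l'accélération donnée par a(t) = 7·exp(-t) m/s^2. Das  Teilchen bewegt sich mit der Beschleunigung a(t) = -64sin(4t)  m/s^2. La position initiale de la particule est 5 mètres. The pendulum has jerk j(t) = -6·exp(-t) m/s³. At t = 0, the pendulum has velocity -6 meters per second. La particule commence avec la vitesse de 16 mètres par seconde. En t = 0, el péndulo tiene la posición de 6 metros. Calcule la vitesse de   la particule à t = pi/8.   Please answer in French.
Pour résoudre ceci, nous devons prendre 1 intégrale de notre équation de l'accélération a(t) = -64·sin(4·t). La primitive de l'accélération, avec v(0) = 16, donne la vitesse: v(t) = 16·cos(4·t). Nous avons la vitesse v(t) = 16·cos(4·t). En substituant t = pi/8: v(pi/8) = 0.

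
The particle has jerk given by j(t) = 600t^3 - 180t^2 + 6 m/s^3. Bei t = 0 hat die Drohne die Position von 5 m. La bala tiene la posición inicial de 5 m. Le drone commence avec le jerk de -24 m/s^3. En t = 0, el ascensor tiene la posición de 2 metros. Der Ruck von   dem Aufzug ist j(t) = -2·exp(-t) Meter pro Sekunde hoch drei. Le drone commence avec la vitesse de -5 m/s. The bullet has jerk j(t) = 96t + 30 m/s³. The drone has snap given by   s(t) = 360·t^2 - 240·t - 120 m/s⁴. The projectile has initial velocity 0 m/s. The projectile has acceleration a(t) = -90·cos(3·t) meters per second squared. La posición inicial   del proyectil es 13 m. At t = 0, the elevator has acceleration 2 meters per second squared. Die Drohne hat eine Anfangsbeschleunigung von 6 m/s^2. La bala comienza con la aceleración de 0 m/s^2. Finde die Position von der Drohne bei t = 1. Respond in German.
Um dies zu lösen, müssen wir 4 Integrale unserer Gleichung für den Snap s(t) = 360·t^2 - 240·t - 120 finden. Mit ∫s(t)dt und Anwendung von j(0) = -24, finden wir j(t) = 120·t^3 - 120·t^2 - 120·t - 24. Mit ∫j(t)dt und Anwendung von a(0) = 6, finden wir a(t) = 30·t^4 - 40·t^3 - 60·t^2 - 24·t + 6. Mit ∫a(t)dt und Anwendung von v(0) = -5, finden wir v(t) = 6·t^5 - 10·t^4 - 20·t^3 - 12·t^2 + 6·t - 5. Mit ∫v(t)dt und Anwendung von x(0) = 5, finden wir x(t) = t^6 - 2·t^5 - 5·t^4 - 4·t^3 + 3·t^2 - 5·t + 5. Wir haben die Position x(t) = t^6 - 2·t^5 - 5·t^4 - 4·t^3 + 3·t^2 - 5·t + 5. Durch Einsetzen von t = 1: x(1) = -7.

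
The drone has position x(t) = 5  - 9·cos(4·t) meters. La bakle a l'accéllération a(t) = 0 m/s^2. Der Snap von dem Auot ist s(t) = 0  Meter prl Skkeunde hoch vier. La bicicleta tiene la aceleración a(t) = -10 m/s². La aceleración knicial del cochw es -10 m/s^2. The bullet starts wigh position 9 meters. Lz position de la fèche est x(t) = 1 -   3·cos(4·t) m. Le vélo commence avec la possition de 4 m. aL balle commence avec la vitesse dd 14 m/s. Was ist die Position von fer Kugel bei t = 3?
Um dies zu lösen, müssen wir 2 Stammfunktionen unserer Gleichung für die Beschleunigung a(t) = 0 finden. Die Stammfunktion von der Beschleunigung, mit v(0) = 14, ergibt die Geschwindigkeit: v(t) = 14. Durch Integration von der Geschwindigkeit und Verwendung der Anfangsbedingung x(0) = 9, erhalten wir x(t) = 14·t + 9. Wir haben die Position x(t) = 14·t + 9. Durch Einsetzen von t = 3: x(3) = 51.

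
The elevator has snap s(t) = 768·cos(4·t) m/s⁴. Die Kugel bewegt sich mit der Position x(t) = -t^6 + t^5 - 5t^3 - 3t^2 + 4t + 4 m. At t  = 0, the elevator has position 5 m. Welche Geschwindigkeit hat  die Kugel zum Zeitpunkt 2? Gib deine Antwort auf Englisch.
To solve this, we need to take 1 derivative of our position equation x(t) = -t^6 + t^5 - 5·t^3 - 3·t^2 + 4·t + 4. The derivative of position gives velocity: v(t) = -6·t^5 + 5·t^4 - 15·t^2 - 6·t + 4. We have velocity v(t) = -6·t^5 + 5·t^4 - 15·t^2 - 6·t + 4. Substituting t = 2: v(2) = -180.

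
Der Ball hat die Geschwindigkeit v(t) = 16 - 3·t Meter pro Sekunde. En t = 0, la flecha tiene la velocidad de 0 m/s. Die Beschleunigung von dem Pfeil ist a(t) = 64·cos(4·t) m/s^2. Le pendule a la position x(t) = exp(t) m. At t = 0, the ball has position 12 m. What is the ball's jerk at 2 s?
Starting from velocity v(t) = 16 - 3·t, we take 2 derivatives. The derivative of velocity gives acceleration: a(t) = -3. The derivative of acceleration gives jerk: j(t) = 0. Using j(t) = 0 and substituting t = 2, we find j = 0.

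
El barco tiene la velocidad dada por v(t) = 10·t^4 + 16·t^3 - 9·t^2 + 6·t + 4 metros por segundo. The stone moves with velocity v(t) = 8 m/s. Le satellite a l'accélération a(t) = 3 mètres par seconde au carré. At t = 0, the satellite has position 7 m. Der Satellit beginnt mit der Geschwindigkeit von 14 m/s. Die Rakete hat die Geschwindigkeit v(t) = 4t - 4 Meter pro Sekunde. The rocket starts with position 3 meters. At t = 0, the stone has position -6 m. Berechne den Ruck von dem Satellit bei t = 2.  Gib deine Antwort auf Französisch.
Pour résoudre ceci, nous devons prendre 1 dérivée de notre équation de l'accélération a(t) = 3. La dérivée de l'accélération donne le jerk: j(t) = 0. En utilisant j(t) = 0 et en substituant t = 2, nous trouvons j = 0.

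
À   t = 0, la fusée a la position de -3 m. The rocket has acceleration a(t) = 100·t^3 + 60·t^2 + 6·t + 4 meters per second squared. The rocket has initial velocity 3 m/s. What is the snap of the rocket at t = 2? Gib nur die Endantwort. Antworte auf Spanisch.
La respuesta es 1320.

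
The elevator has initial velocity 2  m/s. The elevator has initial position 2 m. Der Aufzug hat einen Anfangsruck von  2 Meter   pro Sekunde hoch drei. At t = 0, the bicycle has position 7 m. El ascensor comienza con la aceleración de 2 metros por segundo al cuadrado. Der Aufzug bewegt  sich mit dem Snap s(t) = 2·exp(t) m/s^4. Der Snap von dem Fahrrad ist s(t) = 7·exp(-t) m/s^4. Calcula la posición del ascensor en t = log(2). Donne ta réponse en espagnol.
Partiendo del snap s(t) = 2·exp(t), tomamos 4 antiderivadas. La integral del snap, con j(0) = 2, da la sacudida: j(t) = 2·exp(t). La antiderivada de la sacudida es la aceleración. Usando a(0) = 2, obtenemos a(t) = 2·exp(t). La integral de la aceleración, con v(0) = 2, da la velocidad: v(t) = 2·exp(t). La antiderivada de la velocidad, con x(0) = 2, da la posición: x(t) = 2·exp(t). Tenemos la posición x(t) = 2·exp(t). Sustituyendo t = log(2): x(log(2)) = 4.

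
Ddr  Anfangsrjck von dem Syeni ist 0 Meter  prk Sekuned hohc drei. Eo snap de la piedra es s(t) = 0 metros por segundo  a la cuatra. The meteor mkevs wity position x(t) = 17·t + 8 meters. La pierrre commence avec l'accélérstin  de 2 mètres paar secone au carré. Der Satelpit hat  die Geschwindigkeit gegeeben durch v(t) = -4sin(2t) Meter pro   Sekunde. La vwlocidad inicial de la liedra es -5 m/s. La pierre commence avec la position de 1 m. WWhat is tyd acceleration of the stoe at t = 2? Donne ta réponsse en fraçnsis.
En partant du snap s(t) = 0, nous prenons 2 intégrales. La primitive du snap, avec j(0) = 0, donne le jerk: j(t) = 0. En prenant ∫j(t)dt et en appliquant a(0) = 2, nous trouvons a(t) = 2. De l'équation de l'accélération a(t) = 2, nous substituons t = 2 pour obtenir a = 2.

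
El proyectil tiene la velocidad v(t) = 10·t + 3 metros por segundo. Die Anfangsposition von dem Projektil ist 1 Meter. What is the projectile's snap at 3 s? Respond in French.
En partant de la vitesse v(t) = 10·t + 3, nous prenons 3 dérivées. En prenant d/dt de v(t), nous trouvons a(t) = 10. En dérivant l'accélération, nous obtenons le jerk: j(t) = 0. En dérivant le jerk, nous obtenons le snap: s(t) = 0. Nous avons le snap s(t) = 0. En substituant t = 3: s(3) = 0.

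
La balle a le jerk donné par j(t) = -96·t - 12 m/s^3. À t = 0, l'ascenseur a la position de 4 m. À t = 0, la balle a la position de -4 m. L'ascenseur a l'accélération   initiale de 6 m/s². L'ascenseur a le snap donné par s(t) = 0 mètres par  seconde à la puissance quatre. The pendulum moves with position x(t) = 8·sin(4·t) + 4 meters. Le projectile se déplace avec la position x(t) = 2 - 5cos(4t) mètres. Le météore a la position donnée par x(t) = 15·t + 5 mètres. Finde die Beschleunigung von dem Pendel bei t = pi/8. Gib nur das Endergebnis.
Die Antwort ist -128.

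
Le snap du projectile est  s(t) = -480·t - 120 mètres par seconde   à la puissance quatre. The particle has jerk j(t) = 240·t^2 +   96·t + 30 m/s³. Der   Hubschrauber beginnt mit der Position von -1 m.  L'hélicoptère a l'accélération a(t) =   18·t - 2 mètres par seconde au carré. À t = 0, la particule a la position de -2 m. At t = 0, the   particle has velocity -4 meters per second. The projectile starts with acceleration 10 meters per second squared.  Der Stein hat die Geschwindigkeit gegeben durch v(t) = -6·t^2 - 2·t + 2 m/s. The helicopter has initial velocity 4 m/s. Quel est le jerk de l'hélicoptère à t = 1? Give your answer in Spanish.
Para resolver esto, necesitamos tomar 1 derivada de nuestra ecuación de la aceleración a(t) = 18·t - 2. La derivada de la aceleración da la sacudida: j(t) = 18. Tenemos la sacudida j(t) = 18. Sustituyendo t = 1: j(1) = 18.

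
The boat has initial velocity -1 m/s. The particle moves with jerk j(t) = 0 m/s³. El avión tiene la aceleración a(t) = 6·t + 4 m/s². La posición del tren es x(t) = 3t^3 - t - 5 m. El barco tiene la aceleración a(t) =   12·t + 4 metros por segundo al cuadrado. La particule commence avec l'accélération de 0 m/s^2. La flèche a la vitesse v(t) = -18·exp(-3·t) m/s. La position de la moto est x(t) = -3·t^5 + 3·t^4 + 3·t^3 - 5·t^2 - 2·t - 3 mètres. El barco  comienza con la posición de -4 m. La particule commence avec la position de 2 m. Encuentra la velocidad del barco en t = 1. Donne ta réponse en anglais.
To find the answer, we compute 1 integral of a(t) = 12·t + 4. Integrating acceleration and using the initial condition v(0) = -1, we get v(t) = 6·t^2 + 4·t - 1. Using v(t) = 6·t^2 + 4·t - 1 and substituting t = 1, we find v = 9.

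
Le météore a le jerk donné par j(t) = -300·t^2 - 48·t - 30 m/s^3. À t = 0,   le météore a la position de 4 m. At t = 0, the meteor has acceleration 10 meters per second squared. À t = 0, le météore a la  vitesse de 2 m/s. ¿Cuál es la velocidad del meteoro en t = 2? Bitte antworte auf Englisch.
We need to integrate our jerk equation j(t) = -300·t^2 - 48·t - 30 2 times. Integrating jerk and using the initial condition a(0) = 10, we get a(t) = -100·t^3 - 24·t^2 - 30·t + 10. Taking ∫a(t)dt and applying v(0) = 2, we find v(t) = -25·t^4 - 8·t^3 - 15·t^2 + 10·t + 2. From the given velocity equation v(t) = -25·t^4 - 8·t^3 - 15·t^2 + 10·t + 2, we substitute t = 2 to get v = -502.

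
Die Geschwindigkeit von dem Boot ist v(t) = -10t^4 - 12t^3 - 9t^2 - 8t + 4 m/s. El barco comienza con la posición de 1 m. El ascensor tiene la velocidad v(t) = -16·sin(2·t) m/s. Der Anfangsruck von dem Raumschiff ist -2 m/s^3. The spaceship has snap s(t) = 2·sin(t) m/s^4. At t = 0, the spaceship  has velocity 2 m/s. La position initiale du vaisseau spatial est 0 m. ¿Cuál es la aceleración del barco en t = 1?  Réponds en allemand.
Um dies zu lösen, müssen wir 1 Ableitung unserer Gleichung für die Geschwindigkeit v(t) = -10·t^4 - 12·t^3 - 9·t^2 - 8·t + 4 nehmen. Die Ableitung von der Geschwindigkeit ergibt die Beschleunigung: a(t) = -40·t^3 - 36·t^2 - 18·t - 8. Wir haben die Beschleunigung a(t) = -40·t^3 - 36·t^2 - 18·t - 8. Durch Einsetzen von t = 1: a(1) = -102.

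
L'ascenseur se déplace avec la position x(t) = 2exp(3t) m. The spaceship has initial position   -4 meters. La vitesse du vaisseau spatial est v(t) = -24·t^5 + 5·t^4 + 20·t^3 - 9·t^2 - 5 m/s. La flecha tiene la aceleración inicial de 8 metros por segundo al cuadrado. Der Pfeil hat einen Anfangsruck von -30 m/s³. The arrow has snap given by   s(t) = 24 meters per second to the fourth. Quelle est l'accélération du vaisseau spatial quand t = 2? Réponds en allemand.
Um dies zu lösen, müssen wir 1 Ableitung unserer Gleichung für die Geschwindigkeit v(t) = -24·t^5 + 5·t^4 + 20·t^3 - 9·t^2 - 5 nehmen. Die Ableitung von der Geschwindigkeit ergibt die Beschleunigung: a(t) = -120·t^4 + 20·t^3 + 60·t^2 - 18·t. Mit a(t) = -120·t^4 + 20·t^3 + 60·t^2 - 18·t und Einsetzen von t = 2, finden wir a = -1556.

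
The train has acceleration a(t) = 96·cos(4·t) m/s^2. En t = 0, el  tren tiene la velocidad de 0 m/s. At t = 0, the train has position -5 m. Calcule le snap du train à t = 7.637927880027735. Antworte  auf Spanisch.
Para resolver esto, necesitamos tomar 2 derivadas de nuestra ecuación de la aceleración a(t) = 96·cos(4·t). Tomando d/dt de a(t), encontramos j(t) = -384·sin(4·t). Tomando d/dt de j(t), encontramos s(t) = -1536·cos(4·t). Usando s(t) = -1536·cos(4·t) y sustituyendo t = 7.637927880027735, encontramos s = -997.228590406177.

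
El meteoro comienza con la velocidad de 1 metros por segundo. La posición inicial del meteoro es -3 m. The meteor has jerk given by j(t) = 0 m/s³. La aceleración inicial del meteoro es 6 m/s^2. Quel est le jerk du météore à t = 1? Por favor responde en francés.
De l'équation du jerk j(t) = 0, nous substituons t = 1 pour obtenir j = 0.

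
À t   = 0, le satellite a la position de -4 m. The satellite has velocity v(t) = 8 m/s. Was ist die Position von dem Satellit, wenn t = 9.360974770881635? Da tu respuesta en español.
Debemos encontrar la antiderivada de nuestra ecuación de la velocidad v(t) = 8 1 vez. La integral de la velocidad, con x(0) = -4, da la posición: x(t) = 8·t - 4. Tenemos la posición x(t) = 8·t - 4. Sustituyendo t = 9.360974770881635: x(9.360974770881635) = 70.8877981670531.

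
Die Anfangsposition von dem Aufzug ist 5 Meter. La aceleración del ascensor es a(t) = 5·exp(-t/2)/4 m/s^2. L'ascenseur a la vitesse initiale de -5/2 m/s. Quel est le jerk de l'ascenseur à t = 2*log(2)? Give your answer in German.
Ausgehend von der Beschleunigung a(t) = 5·exp(-t/2)/4, nehmen wir 1 Ableitung. Die Ableitung von der Beschleunigung ergibt den Ruck: j(t) = -5·exp(-t/2)/8. Mit j(t) = -5·exp(-t/2)/8 und Einsetzen von t = 2*log(2), finden wir j = -5/16.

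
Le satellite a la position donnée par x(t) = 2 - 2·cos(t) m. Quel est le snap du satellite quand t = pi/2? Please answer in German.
Ausgehend von der Position x(t) = 2 - 2·cos(t), nehmen wir 4 Ableitungen. Die Ableitung von der Position ergibt die Geschwindigkeit: v(t) = 2·sin(t). Die Ableitung von der Geschwindigkeit ergibt die Beschleunigung: a(t) = 2·cos(t). Mit d/dt von a(t) finden wir j(t) = -2·sin(t). Die Ableitung von dem Ruck ergibt den Snap: s(t) = -2·cos(t). Aus der Gleichung für den Snap s(t) = -2·cos(t), setzen wir t = pi/2 ein und erhalten s = 0.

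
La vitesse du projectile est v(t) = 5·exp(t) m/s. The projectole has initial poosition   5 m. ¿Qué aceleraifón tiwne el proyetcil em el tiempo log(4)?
Debemos derivar nuestra ecuación de la velocidad v(t) = 5·exp(t) 1 vez. Tomando d/dt de v(t), encontramos a(t) = 5·exp(t). Tenemos la aceleración a(t) = 5·exp(t). Sustituyendo t = log(4): a(log(4)) = 20.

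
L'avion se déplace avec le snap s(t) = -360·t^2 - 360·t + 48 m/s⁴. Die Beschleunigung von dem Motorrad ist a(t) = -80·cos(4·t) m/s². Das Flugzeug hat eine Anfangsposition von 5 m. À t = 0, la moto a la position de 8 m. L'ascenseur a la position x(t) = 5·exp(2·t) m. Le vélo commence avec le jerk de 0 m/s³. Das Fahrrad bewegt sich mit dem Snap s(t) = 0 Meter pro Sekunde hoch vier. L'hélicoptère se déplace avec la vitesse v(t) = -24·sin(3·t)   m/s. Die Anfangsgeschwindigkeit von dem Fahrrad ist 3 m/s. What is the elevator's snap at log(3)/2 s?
Starting from position x(t) = 5·exp(2·t), we take 4 derivatives. Taking d/dt of x(t), we find v(t) = 10·exp(2·t). Taking d/dt of v(t), we find a(t) = 20·exp(2·t). Taking d/dt of a(t), we find j(t) = 40·exp(2·t). Taking d/dt of j(t), we find s(t) = 80·exp(2·t). We have snap s(t) = 80·exp(2·t). Substituting t = log(3)/2: s(log(3)/2) = 240.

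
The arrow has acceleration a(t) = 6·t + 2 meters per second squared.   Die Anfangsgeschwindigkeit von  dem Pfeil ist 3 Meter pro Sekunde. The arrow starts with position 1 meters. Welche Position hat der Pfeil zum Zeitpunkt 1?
Ausgehend von der Beschleunigung a(t) = 6·t + 2, nehmen wir 2 Integrale. Die Stammfunktion von der Beschleunigung, mit v(0) = 3, ergibt die Geschwindigkeit: v(t) = 3·t^2 + 2·t + 3. Das Integral von der Geschwindigkeit ist die Position. Mit x(0) = 1 erhalten wir x(t) = t^3 + t^2 + 3·t + 1. Wir haben die Position x(t) = t^3 + t^2 + 3·t + 1. Durch Einsetzen von t = 1: x(1) = 6.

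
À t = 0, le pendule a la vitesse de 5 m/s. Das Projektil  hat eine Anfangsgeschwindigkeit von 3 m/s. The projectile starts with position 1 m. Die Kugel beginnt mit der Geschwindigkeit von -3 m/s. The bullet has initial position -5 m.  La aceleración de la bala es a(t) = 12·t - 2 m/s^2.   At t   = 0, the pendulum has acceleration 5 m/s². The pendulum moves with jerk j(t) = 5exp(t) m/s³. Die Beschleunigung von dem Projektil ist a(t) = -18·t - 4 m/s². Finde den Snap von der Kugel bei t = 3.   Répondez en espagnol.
Para resolver esto, necesitamos tomar 2 derivadas de nuestra ecuación de la aceleración a(t) = 12·t - 2. La derivada de la aceleración da la sacudida: j(t) = 12. Tomando d/dt de j(t), encontramos s(t) = 0. Tenemos el snap s(t) = 0. Sustituyendo t = 3: s(3) = 0.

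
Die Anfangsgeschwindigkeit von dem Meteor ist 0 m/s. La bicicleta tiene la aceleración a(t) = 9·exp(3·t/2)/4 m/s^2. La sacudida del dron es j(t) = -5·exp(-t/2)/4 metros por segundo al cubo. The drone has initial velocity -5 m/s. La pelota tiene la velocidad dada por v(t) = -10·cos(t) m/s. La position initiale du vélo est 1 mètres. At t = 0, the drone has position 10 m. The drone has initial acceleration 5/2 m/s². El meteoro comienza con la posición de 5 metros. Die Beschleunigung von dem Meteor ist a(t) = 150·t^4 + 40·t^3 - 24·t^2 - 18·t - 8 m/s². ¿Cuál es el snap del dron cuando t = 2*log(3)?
Partiendo de la sacudida j(t) = -5·exp(-t/2)/4, tomamos 1 derivada. Derivando la sacudida, obtenemos el snap: s(t) = 5·exp(-t/2)/8. Usando s(t) = 5·exp(-t/2)/8 y sustituyendo t = 2*log(3), encontramos s = 5/24.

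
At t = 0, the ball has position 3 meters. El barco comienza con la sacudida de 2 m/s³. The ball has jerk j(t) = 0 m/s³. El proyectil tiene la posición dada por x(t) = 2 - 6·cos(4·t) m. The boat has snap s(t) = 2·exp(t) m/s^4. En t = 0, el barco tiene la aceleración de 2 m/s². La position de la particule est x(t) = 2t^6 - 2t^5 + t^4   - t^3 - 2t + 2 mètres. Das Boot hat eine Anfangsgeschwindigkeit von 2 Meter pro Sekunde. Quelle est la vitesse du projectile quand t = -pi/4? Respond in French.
Pour résoudre ceci, nous devons prendre 1 dérivée de notre équation de la position x(t) = 2 - 6·cos(4·t). En dérivant la position, nous obtenons la vitesse: v(t) = 24·sin(4·t). En utilisant v(t) = 24·sin(4·t) et en substituant t = -pi/4, nous trouvons v = 0.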